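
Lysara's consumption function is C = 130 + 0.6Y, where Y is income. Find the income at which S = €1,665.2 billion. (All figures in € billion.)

Y = 4488

S = Y − C = -130 + 0.4Y
-130 + 0.4Y = 1665.2, so 0.4Y = 1795.2 and Y = 4488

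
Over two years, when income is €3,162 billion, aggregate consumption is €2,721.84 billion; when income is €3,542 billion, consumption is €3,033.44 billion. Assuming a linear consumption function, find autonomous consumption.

a = 129

MPC = ΔC/ΔY = (3033.44 − 2721.84)/(3542 − 3162) = 311.6/380 = 0.82
a = C − MPC·Y = 2721.84 − 0.82(3162) = 2721.84 − 2592.84 = 129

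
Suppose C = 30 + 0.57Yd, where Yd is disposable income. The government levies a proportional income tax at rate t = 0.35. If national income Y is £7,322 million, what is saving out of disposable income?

Yd = (1 − 0.35)(7322) = 0.65(7322) = 4759.3
C = 30 + 0.57(4759.3) = 30 + 2712.801 = 2742.801
S = Yd − C = 4759.3 − 2742.801 = 2016.499

S = 2016.499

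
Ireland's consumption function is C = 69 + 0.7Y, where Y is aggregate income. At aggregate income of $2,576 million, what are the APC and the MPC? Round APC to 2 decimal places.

APC = 0.73; MPC = 0.7

MPC = 0.7 (the slope of the consumption function)
C = 69 + 0.7(2576) = 1872.2, so APC = 1872.2/2576 = 0.73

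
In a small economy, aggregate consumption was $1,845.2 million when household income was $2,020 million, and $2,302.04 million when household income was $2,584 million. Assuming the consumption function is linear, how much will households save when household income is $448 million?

MPC = (2302.04 − 1845.2)/(2584 − 2020) = 456.84/564 = 0.81
a = 1845.2 − 0.81(2020) = 1845.2 − 1636.2 = 209
C = 209 + 0.81(448) = 571.88
S = 448 − 571.88 = -123.88

S = -123.88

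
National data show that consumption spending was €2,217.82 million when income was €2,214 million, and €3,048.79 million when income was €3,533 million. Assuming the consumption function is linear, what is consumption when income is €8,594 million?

C = 6237.22

MPC = (3048.79 − 2217.82)/(3533 − 2214) = 830.97/1319 = 0.63
a = 2217.82 − 0.63(2214) = 2217.82 − 1394.82 = 823
C = 823 + 0.63(8594) = 823 + 5414.22 = 6237.22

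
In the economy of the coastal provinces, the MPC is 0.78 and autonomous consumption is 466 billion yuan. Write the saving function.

S = -466 + 0.22Y

S = Y − C = Y − (466 + 0.78Y) = -466 + (1 − 0.78)Y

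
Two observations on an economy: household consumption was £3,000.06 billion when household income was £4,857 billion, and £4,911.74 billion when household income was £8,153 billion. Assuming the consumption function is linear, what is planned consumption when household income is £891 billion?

MPC = (4911.74 − 3000.06)/(8153 − 4857) = 1911.68/3296 = 0.58
a = 3000.06 − 0.58(4857) = 3000.06 − 2817.06 = 183
C = 183 + 0.58(891) = 183 + 516.78 = 699.78

C = 699.78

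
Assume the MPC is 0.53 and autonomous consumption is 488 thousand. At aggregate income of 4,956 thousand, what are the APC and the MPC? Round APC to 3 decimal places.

APC = 0.628; MPC = 0.53

MPC = 0.53 (the slope of the consumption function)
C = 488 + 0.53(4956) = 3114.68, so APC = 3114.68/4956 = 0.628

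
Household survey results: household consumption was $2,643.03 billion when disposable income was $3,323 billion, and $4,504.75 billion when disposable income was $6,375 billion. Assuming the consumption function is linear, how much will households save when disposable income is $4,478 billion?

S = 1130.42

MPC = (4504.75 − 2643.03)/(6375 − 3323) = 1861.72/3052 = 0.61
a = 2643.03 − 0.61(3323) = 2643.03 − 2027.03 = 616
C = 616 + 0.61(4478) = 3347.58
S = 4478 − 3347.58 = 1130.42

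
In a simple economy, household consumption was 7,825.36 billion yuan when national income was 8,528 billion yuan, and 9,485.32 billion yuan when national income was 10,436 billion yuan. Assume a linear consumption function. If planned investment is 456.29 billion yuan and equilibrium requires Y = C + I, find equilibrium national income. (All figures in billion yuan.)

Y = 6633

MPC = (9485.32 − 7825.36)/(10436 − 8528) = 1659.96/1908 = 0.87
a = 7825.36 − 0.87(8528) = 406
Equilibrium: Y = 406 + 0.87Y + 456.29
0.13Y = 862.29, so Y = 862.29/0.13 = 6633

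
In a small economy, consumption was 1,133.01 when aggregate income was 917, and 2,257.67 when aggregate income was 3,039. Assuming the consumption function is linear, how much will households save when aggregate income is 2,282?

S = 425.54

MPC = (2257.67 − 1133.01)/(3039 − 917) = 1124.66/2122 = 0.53
a = 1133.01 − 0.53(917) = 1133.01 − 486.01 = 647
C = 647 + 0.53(2282) = 1856.46
S = 2282 − 1856.46 = 425.54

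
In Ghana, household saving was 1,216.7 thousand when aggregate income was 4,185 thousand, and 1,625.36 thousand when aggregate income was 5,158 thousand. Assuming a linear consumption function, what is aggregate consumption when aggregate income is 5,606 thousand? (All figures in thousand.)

C = 3792.48

MPS = ΔS/ΔY = (1625.36 − 1216.7)/(5158 − 4185) = 408.66/973 = 0.42
MPC = 1 − MPS = 0.58
Autonomous saving = 1216.7 − 0.42(4185) = -541, so a = 541
C = 541 + 0.58(5606) = 541 + 3251.48 = 3792.48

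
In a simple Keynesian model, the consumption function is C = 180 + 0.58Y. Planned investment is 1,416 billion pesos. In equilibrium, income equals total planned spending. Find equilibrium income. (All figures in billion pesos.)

Y = 3800

Y = C + I = 180 + 0.58Y + 1416
Y − 0.58Y = 1596
0.42Y = 1596, so Y = 1596/0.42 = 3800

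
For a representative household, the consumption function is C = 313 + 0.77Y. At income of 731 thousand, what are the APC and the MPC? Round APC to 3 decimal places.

APC = 1.198; MPC = 0.77

MPC = 0.77 (the slope of the consumption function)
C = 313 + 0.77(731) = 875.87, so APC = 875.87/731 = 1.198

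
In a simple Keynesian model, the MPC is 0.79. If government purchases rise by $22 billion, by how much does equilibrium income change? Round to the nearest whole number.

The multiplier is 1/(1 − MPC) = 1/0.21.
ΔY = 22/0.21 = 104.76 ≈ 105

ΔY ≈ 105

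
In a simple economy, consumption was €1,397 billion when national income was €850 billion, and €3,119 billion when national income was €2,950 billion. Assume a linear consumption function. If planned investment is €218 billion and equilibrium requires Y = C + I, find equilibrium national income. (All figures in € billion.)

MPC = (3119 − 1397)/(2950 − 850) = 1722/2100 = 0.82
a = 1397 − 0.82(850) = 700
Equilibrium: Y = 700 + 0.82Y + 218
0.18Y = 918, so Y = 918/0.18 = 5100

Y = 5100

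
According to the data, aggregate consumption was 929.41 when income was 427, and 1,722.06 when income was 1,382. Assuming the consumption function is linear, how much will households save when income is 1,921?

MPC = (1722.06 − 929.41)/(1382 − 427) = 792.65/955 = 0.83
a = 929.41 − 0.83(427) = 929.41 − 354.41 = 575
C = 575 + 0.83(1921) = 2169.43
S = 1921 − 2169.43 = -248.43

S = -248.43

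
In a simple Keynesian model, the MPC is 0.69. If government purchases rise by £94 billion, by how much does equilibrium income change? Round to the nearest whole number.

The multiplier is 1/(1 − MPC) = 1/0.31.
ΔY = 94/0.31 = 303.23 ≈ 303

ΔY ≈ 303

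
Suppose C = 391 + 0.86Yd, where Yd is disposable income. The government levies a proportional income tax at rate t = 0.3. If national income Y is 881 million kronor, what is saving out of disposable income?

S = -304.662

Yd = (1 − 0.3)(881) = 0.7(881) = 616.7
C = 391 + 0.86(616.7) = 391 + 530.362 = 921.362
S = Yd − C = 616.7 − 921.362 = -304.662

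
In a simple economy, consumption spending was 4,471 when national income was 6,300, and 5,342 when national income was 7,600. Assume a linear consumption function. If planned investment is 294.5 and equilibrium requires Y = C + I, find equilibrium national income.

Y = 1650

MPC = (5342 − 4471)/(7600 − 6300) = 871/1300 = 0.67
a = 4471 − 0.67(6300) = 250
Equilibrium: Y = 250 + 0.67Y + 294.5
0.33Y = 544.5, so Y = 544.5/0.33 = 1650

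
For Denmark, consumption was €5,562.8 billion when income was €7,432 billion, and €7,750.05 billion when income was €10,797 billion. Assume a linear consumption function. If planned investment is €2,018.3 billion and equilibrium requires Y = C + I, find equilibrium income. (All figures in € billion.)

Y = 7858

MPC = (7750.05 − 5562.8)/(10797 − 7432) = 2187.25/3365 = 0.65
a = 5562.8 − 0.65(7432) = 732
Equilibrium: Y = 732 + 0.65Y + 2018.3
0.35Y = 2750.3, so Y = 2750.3/0.35 = 7858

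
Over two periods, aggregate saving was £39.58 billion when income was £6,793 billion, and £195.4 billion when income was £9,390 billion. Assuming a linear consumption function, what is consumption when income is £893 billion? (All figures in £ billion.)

C = 1207.42

MPS = ΔS/ΔY = (195.4 − 39.58)/(9390 − 6793) = 155.82/2597 = 0.06
MPC = 1 − MPS = 0.94
Autonomous saving = 39.58 − 0.06(6793) = -368, so a = 368
C = 368 + 0.94(893) = 368 + 839.42 = 1207.42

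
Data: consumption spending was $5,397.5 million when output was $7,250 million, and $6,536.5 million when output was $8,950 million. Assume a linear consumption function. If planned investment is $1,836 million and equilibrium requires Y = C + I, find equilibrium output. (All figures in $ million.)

MPC = (6536.5 − 5397.5)/(8950 − 7250) = 1139/1700 = 0.67
a = 5397.5 − 0.67(7250) = 540
Equilibrium: Y = 540 + 0.67Y + 1836
0.33Y = 2376, so Y = 2376/0.33 = 7200

Y = 7200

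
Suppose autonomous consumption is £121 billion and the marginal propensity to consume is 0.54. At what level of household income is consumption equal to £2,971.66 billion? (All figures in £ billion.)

Y = 5279

121 + 0.54Y = 2971.66
0.54Y = 2850.66, so Y = 2850.66/0.54 = 5279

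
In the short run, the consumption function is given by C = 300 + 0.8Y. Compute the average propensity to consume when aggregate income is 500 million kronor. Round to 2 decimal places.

C = 300 + 0.8(500) = 700
APC = C/Y = 700/500 = 1.40

APC = 1.40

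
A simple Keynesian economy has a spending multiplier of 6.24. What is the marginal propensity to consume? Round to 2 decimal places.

MPC = 0.84

k = 1/(1 − MPC), so 1 − MPC = 1/k = 1/6.24 = 0.1603
MPC = 1 − 0.1603 = 0.84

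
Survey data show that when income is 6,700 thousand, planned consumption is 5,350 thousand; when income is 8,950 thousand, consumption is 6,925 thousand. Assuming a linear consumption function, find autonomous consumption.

MPC = ΔC/ΔY = (6925 − 5350)/(8950 − 6700) = 1575/2250 = 0.7
a = C − MPC·Y = 5350 − 0.7(6700) = 5350 − 4690 = 660

a = 660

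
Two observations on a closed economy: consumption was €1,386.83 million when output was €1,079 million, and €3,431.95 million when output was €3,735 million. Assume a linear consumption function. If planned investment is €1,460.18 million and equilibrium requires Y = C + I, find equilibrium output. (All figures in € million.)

Y = 8766

MPC = (3431.95 − 1386.83)/(3735 − 1079) = 2045.12/2656 = 0.77
a = 1386.83 − 0.77(1079) = 556
Equilibrium: Y = 556 + 0.77Y + 1460.18
0.23Y = 2016.18, so Y = 2016.18/0.23 = 8766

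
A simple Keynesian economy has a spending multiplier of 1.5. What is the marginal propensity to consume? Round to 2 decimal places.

k = 1/(1 − MPC), so 1 − MPC = 1/k = 1/1.5 = 0.6667
MPC = 1 − 0.6667 = 0.33

MPC = 0.33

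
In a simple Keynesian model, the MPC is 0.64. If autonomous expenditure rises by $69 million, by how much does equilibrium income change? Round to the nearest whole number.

The multiplier is 1/(1 − MPC) = 1/0.36.
ΔY = 69/0.36 = 191.67 ≈ 192

ΔY ≈ 192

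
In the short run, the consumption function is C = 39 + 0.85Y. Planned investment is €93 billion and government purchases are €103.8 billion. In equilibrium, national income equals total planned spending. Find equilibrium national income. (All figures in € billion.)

Y = C + I + G = 39 + 0.85Y + 93 + 103.8
Y − 0.85Y = 235.8
0.15Y = 235.8, so Y = 235.8/0.15 = 1572

Y = 1572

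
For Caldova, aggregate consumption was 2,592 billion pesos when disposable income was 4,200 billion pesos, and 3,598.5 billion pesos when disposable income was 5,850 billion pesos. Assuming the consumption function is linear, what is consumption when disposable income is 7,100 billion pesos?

MPC = (3598.5 − 2592)/(5850 − 4200) = 1006.5/1650 = 0.61
a = 2592 − 0.61(4200) = 2592 − 2562 = 30
C = 30 + 0.61(7100) = 30 + 4331 = 4361

C = 4361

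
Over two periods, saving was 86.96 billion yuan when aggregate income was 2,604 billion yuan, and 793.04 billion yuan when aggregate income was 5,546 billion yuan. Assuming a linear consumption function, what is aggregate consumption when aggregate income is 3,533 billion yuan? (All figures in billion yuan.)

C = 3223.08

MPS = ΔS/ΔY = (793.04 − 86.96)/(5546 − 2604) = 706.08/2942 = 0.24
MPC = 1 − MPS = 0.76
Autonomous saving = 86.96 − 0.24(2604) = -538, so a = 538
C = 538 + 0.76(3533) = 538 + 2685.08 = 3223.08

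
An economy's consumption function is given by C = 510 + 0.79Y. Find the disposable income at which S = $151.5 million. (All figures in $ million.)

Y = 3150

S = Y − C = -510 + 0.21Y
-510 + 0.21Y = 151.5, so 0.21Y = 661.5 and Y = 3150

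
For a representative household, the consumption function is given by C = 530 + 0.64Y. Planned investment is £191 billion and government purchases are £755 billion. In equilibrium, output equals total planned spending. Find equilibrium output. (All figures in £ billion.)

Y = C + I + G = 530 + 0.64Y + 191 + 755
Y − 0.64Y = 1476
0.36Y = 1476, so Y = 1476/0.36 = 4100

Y = 4100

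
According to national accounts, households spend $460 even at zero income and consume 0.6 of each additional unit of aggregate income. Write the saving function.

S = -460 + 0.4Y

S = Y − C = Y − (460 + 0.6Y) = -460 + (1 − 0.6)Y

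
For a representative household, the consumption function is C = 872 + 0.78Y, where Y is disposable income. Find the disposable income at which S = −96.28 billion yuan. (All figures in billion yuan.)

S = Y − C = -872 + 0.22Y
-872 + 0.22Y = -96.28, so 0.22Y = 775.72 and Y = 3526

Y = 3526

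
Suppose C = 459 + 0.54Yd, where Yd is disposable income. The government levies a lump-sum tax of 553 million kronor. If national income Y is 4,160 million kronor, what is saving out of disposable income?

S = 1200.22

Yd = Y − T = 4160 − 553 = 3607
C = 459 + 0.54(3607) = 459 + 1947.78 = 2406.78
S = Yd − C = 3607 − 2406.78 = 1200.22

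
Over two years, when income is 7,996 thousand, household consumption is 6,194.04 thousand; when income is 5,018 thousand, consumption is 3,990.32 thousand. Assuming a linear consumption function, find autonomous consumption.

a = 277

MPC = ΔC/ΔY = (6194.04 − 3990.32)/(7996 − 5018) = 2203.72/2978 = 0.74
a = C − MPC·Y = 3990.32 − 0.74(5018) = 3990.32 − 3713.32 = 277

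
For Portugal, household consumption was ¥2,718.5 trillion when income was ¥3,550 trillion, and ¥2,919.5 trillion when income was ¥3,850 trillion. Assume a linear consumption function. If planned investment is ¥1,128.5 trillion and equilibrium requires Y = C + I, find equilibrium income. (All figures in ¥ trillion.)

MPC = (2919.5 − 2718.5)/(3850 − 3550) = 201/300 = 0.67
a = 2718.5 − 0.67(3550) = 340
Equilibrium: Y = 340 + 0.67Y + 1128.5
0.33Y = 1468.5, so Y = 1468.5/0.33 = 4450

Y = 4450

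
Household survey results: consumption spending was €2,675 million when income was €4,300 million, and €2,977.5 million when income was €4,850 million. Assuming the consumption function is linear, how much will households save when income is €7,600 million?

S = 3110

MPC = (2977.5 − 2675)/(4850 − 4300) = 302.5/550 = 0.55
a = 2675 − 0.55(4300) = 2675 − 2365 = 310
C = 310 + 0.55(7600) = 4490
S = 7600 − 4490 = 3110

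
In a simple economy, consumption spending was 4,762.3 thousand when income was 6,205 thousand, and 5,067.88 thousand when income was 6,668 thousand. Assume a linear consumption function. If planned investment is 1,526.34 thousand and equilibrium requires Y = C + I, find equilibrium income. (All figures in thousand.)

MPC = (5067.88 − 4762.3)/(6668 − 6205) = 305.58/463 = 0.66
a = 4762.3 − 0.66(6205) = 667
Equilibrium: Y = 667 + 0.66Y + 1526.34
0.34Y = 2193.34, so Y = 2193.34/0.34 = 6451

Y = 6451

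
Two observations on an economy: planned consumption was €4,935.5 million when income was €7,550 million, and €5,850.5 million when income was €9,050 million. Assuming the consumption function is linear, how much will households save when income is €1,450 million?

S = 235.5

MPC = (5850.5 − 4935.5)/(9050 − 7550) = 915/1500 = 0.61
a = 4935.5 − 0.61(7550) = 4935.5 − 4605.5 = 330
C = 330 + 0.61(1450) = 1214.5
S = 1450 − 1214.5 = 235.5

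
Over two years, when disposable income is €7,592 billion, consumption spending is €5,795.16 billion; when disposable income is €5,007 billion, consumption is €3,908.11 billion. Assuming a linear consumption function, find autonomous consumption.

MPC = ΔC/ΔY = (5795.16 − 3908.11)/(7592 − 5007) = 1887.05/2585 = 0.73
a = C − MPC·Y = 3908.11 − 0.73(5007) = 3908.11 − 3655.11 = 253

a = 253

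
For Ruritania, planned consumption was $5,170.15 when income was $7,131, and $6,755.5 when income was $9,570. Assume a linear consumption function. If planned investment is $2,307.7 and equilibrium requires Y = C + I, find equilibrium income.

Y = 8122

MPC = (6755.5 − 5170.15)/(9570 − 7131) = 1585.35/2439 = 0.65
a = 5170.15 − 0.65(7131) = 535
Equilibrium: Y = 535 + 0.65Y + 2307.7
0.35Y = 2842.7, so Y = 2842.7/0.35 = 8122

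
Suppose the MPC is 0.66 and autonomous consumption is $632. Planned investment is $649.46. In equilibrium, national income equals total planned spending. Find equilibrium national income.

Y = C + I = 632 + 0.66Y + 649.46
Y − 0.66Y = 1281.46
0.34Y = 1281.46, so Y = 1281.46/0.34 = 3769

Y = 3769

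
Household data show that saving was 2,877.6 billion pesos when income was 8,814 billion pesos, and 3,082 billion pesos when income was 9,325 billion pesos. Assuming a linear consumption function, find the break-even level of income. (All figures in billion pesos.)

Y = 1620

MPS = ΔS/ΔY = (3082 − 2877.6)/(9325 − 8814) = 204.4/511 = 0.4
MPC = 1 − MPS = 0.6
From S(8814) = 2877.6: −a + 0.4(8814) = 2877.6, so a = 3525.6 − 2877.6 = 648
Break-even (S = 0): Y = a/MPS = 648/0.4 = 1620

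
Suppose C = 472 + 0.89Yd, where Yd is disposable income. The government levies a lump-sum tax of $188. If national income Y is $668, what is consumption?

C = 899.2

Yd = Y − T = 668 − 188 = 480
C = 472 + 0.89(480) = 472 + 427.2 = 899.2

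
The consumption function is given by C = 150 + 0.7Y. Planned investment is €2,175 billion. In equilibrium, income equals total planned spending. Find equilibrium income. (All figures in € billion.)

Y = 7750

Y = C + I = 150 + 0.7Y + 2175
Y − 0.7Y = 2325
0.3Y = 2325, so Y = 2325/0.3 = 7750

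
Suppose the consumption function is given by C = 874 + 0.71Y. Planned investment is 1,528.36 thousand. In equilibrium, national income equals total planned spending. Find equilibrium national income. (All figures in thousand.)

Y = C + I = 874 + 0.71Y + 1528.36
Y − 0.71Y = 2402.36
0.29Y = 2402.36, so Y = 2402.36/0.29 = 8284

Y = 8284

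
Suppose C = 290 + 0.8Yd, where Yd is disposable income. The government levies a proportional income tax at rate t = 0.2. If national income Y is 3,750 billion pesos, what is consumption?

Yd = (1 − 0.2)(3750) = 0.8(3750) = 3000
C = 290 + 0.8(3000) = 290 + 2400 = 2690

C = 2690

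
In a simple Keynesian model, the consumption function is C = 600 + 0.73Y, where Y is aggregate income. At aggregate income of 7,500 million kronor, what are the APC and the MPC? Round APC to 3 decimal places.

MPC = 0.73 (the slope of the consumption function)
C = 600 + 0.73(7500) = 6075, so APC = 6075/7500 = 0.810

APC = 0.810; MPC = 0.73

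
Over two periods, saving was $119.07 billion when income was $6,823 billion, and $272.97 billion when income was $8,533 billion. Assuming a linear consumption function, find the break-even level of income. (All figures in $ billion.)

MPS = ΔS/ΔY = (272.97 − 119.07)/(8533 − 6823) = 153.9/1710 = 0.09
MPC = 1 − MPS = 0.91
From S(6823) = 119.07: −a + 0.09(6823) = 119.07, so a = 614.07 − 119.07 = 495
Break-even (S = 0): Y = a/MPS = 495/0.09 = 5500

Y = 5500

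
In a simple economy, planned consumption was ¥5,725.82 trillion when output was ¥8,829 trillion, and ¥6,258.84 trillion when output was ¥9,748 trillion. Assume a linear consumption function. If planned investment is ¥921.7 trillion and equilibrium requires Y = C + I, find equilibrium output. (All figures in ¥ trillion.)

MPC = (6258.84 − 5725.82)/(9748 − 8829) = 533.02/919 = 0.58
a = 5725.82 − 0.58(8829) = 605
Equilibrium: Y = 605 + 0.58Y + 921.7
0.42Y = 1526.7, so Y = 1526.7/0.42 = 3635

Y = 3635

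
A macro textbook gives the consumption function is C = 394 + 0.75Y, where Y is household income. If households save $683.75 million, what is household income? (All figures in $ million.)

Y = 4311

S = Y − C = -394 + 0.25Y
-394 + 0.25Y = 683.75, so 0.25Y = 1077.75 and Y = 4311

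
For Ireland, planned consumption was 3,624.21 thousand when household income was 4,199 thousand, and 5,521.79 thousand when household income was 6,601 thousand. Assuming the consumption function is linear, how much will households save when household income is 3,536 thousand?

MPC = (5521.79 − 3624.21)/(6601 − 4199) = 1897.58/2402 = 0.79
a = 3624.21 − 0.79(4199) = 3624.21 − 3317.21 = 307
C = 307 + 0.79(3536) = 3100.44
S = 3536 − 3100.44 = 435.56

S = 435.56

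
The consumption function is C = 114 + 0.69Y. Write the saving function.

S = Y − C = Y − (114 + 0.69Y) = -114 + (1 − 0.69)Y

S = -114 + 0.31Y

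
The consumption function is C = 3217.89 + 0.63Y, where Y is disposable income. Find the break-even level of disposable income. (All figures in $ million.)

Y = 8697

At break-even, C = Y: 3217.89 + 0.63Y = Y
0.37Y = 3217.89, so Y = 3217.89/0.37 = 8697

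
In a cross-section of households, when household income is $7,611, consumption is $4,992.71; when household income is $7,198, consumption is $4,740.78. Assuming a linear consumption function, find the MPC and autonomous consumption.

MPC = 0.61; a = 350

MPC = ΔC/ΔY = (4992.71 − 4740.78)/(7611 − 7198) = 251.93/413 = 0.61
a = C − MPC·Y = 4740.78 − 0.61(7198) = 4740.78 − 4390.78 = 350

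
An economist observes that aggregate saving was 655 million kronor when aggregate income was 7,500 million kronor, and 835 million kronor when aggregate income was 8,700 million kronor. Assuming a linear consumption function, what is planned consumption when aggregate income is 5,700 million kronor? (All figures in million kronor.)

C = 5315

MPS = ΔS/ΔY = (835 − 655)/(8700 − 7500) = 180/1200 = 0.15
MPC = 1 − MPS = 0.85
Autonomous saving = 655 − 0.15(7500) = -470, so a = 470
C = 470 + 0.85(5700) = 470 + 4845 = 5315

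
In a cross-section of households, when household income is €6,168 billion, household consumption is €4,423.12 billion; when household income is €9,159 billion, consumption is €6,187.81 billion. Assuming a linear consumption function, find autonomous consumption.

a = 784

MPC = ΔC/ΔY = (6187.81 − 4423.12)/(9159 − 6168) = 1764.69/2991 = 0.59
a = C − MPC·Y = 4423.12 − 0.59(6168) = 4423.12 − 3639.12 = 784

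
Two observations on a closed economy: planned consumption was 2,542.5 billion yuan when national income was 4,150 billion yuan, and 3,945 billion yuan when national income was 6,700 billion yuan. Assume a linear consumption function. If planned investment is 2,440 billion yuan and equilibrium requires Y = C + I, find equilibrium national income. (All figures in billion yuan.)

MPC = (3945 − 2542.5)/(6700 − 4150) = 1402.5/2550 = 0.55
a = 2542.5 − 0.55(4150) = 260
Equilibrium: Y = 260 + 0.55Y + 2440
0.45Y = 2700, so Y = 2700/0.45 = 6000

Y = 6000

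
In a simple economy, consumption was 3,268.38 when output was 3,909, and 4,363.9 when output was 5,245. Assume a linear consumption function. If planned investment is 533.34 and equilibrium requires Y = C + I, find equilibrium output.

MPC = (4363.9 − 3268.38)/(5245 − 3909) = 1095.52/1336 = 0.82
a = 3268.38 − 0.82(3909) = 63
Equilibrium: Y = 63 + 0.82Y + 533.34
0.18Y = 596.34, so Y = 596.34/0.18 = 3313

Y = 3313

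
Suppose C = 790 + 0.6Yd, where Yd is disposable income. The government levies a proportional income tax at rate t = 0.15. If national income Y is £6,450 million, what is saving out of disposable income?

Yd = (1 − 0.15)(6450) = 0.85(6450) = 5482.5
C = 790 + 0.6(5482.5) = 790 + 3289.5 = 4079.5
S = Yd − C = 5482.5 − 4079.5 = 1403

S = 1403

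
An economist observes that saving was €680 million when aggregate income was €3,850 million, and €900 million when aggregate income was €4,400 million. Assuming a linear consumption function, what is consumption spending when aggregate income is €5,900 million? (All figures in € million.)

C = 4400

MPS = ΔS/ΔY = (900 − 680)/(4400 − 3850) = 220/550 = 0.4
MPC = 1 − MPS = 0.6
Autonomous saving = 680 − 0.4(3850) = -860, so a = 860
C = 860 + 0.6(5900) = 860 + 3540 = 4400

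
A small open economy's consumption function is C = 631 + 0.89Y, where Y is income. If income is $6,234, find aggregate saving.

C = 631 + 0.89(6234) = 631 + 5548.26 = 6179.26
S = Y − C = 6234 − 6179.26 = 54.74

S = 54.74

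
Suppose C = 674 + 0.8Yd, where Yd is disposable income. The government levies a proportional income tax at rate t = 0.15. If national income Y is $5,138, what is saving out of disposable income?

S = 199.46

Yd = (1 − 0.15)(5138) = 0.85(5138) = 4367.3
C = 674 + 0.8(4367.3) = 674 + 3493.84 = 4167.84
S = Yd − C = 4367.3 − 4167.84 = 199.46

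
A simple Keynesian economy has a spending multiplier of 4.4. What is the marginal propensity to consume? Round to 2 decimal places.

k = 1/(1 − MPC), so 1 − MPC = 1/k = 1/4.4 = 0.2273
MPC = 1 − 0.2273 = 0.77

MPC = 0.77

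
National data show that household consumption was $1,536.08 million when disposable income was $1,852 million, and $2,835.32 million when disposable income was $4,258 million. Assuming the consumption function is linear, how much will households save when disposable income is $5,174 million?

S = 1844.04

MPC = (2835.32 − 1536.08)/(4258 − 1852) = 1299.24/2406 = 0.54
a = 1536.08 − 0.54(1852) = 1536.08 − 1000.08 = 536
C = 536 + 0.54(5174) = 3329.96
S = 5174 − 3329.96 = 1844.04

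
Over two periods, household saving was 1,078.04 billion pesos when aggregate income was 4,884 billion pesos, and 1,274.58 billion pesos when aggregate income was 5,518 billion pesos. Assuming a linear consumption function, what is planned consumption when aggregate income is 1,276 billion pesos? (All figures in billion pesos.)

MPS = ΔS/ΔY = (1274.58 − 1078.04)/(5518 − 4884) = 196.54/634 = 0.31
MPC = 1 − MPS = 0.69
Autonomous saving = 1078.04 − 0.31(4884) = -436, so a = 436
C = 436 + 0.69(1276) = 436 + 880.44 = 1316.44

C = 1316.44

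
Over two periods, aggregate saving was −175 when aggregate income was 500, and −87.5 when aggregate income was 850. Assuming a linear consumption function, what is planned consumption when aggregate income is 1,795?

MPS = ΔS/ΔY = (-87.5 − (-175))/(850 − 500) = 87.5/350 = 0.25
MPC = 1 − MPS = 0.75
Autonomous saving = -175 − 0.25(500) = -300, so a = 300
C = 300 + 0.75(1795) = 300 + 1346.25 = 1646.25

C = 1646.25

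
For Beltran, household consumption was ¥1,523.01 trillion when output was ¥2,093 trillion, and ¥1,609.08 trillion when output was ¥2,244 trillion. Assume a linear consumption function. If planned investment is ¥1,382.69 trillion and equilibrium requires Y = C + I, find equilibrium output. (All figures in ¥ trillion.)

Y = 3983

MPC = (1609.08 − 1523.01)/(2244 − 2093) = 86.07/151 = 0.57
a = 1523.01 − 0.57(2093) = 330
Equilibrium: Y = 330 + 0.57Y + 1382.69
0.43Y = 1712.69, so Y = 1712.69/0.43 = 3983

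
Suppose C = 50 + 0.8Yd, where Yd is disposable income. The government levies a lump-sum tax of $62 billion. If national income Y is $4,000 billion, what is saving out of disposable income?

Yd = Y − T = 4000 − 62 = 3938
C = 50 + 0.8(3938) = 50 + 3150.4 = 3200.4
S = Yd − C = 3938 − 3200.4 = 737.6

S = 737.6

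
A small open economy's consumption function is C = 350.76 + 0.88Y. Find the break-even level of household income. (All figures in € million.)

At break-even, C = Y: 350.76 + 0.88Y = Y
0.12Y = 350.76, so Y = 350.76/0.12 = 2923

Y = 2923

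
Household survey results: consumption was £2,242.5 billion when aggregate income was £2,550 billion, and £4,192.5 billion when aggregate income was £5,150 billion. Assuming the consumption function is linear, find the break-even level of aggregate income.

Y = 1320

MPC = (4192.5 − 2242.5)/(5150 − 2550) = 1950/2600 = 0.75
a = 2242.5 − 0.75(2550) = 2242.5 − 1912.5 = 330
Break-even: Y = a/(1−MPC) = 330/0.25 = 1320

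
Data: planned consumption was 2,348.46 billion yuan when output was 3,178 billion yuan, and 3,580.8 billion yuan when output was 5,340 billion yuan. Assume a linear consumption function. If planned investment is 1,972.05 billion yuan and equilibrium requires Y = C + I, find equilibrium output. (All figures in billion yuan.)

Y = 5835

MPC = (3580.8 − 2348.46)/(5340 − 3178) = 1232.34/2162 = 0.57
a = 2348.46 − 0.57(3178) = 537
Equilibrium: Y = 537 + 0.57Y + 1972.05
0.43Y = 2509.05, so Y = 2509.05/0.43 = 5835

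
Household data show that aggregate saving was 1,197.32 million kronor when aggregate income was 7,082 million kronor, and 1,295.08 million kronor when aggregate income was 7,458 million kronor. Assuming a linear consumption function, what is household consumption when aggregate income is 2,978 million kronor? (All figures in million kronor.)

MPS = ΔS/ΔY = (1295.08 − 1197.32)/(7458 − 7082) = 97.76/376 = 0.26
MPC = 1 − MPS = 0.74
Autonomous saving = 1197.32 − 0.26(7082) = -644, so a = 644
C = 644 + 0.74(2978) = 644 + 2203.72 = 2847.72

C = 2847.72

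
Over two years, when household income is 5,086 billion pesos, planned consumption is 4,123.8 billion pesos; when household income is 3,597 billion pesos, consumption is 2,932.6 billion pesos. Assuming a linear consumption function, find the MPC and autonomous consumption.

MPC = 0.8; a = 55

MPC = ΔC/ΔY = (4123.8 − 2932.6)/(5086 − 3597) = 1191.2/1489 = 0.8
a = C − MPC·Y = 2932.6 − 0.8(3597) = 2932.6 − 2877.6 = 55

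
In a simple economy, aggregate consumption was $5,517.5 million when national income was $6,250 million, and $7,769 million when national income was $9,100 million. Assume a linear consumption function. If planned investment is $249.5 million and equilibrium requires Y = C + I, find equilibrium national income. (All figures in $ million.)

MPC = (7769 − 5517.5)/(9100 − 6250) = 2251.5/2850 = 0.79
a = 5517.5 − 0.79(6250) = 580
Equilibrium: Y = 580 + 0.79Y + 249.5
0.21Y = 829.5, so Y = 829.5/0.21 = 3950

Y = 3950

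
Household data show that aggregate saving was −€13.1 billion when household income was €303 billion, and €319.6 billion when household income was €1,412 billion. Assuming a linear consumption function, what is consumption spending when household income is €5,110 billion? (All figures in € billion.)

C = 3681

MPS = ΔS/ΔY = (319.6 − (-13.1))/(1412 − 303) = 332.7/1109 = 0.3
MPC = 1 − MPS = 0.7
Autonomous saving = -13.1 − 0.3(303) = -104, so a = 104
C = 104 + 0.7(5110) = 104 + 3577 = 3681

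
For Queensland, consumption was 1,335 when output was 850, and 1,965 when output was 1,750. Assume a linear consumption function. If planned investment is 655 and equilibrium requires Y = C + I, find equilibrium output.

Y = 4650

MPC = (1965 − 1335)/(1750 − 850) = 630/900 = 0.7
a = 1335 − 0.7(850) = 740
Equilibrium: Y = 740 + 0.7Y + 655
0.3Y = 1395, so Y = 1395/0.3 = 4650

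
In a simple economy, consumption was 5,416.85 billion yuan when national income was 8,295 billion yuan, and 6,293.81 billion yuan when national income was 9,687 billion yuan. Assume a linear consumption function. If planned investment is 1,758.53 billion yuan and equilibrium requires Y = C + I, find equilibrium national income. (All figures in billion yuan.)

MPC = (6293.81 − 5416.85)/(9687 − 8295) = 876.96/1392 = 0.63
a = 5416.85 − 0.63(8295) = 191
Equilibrium: Y = 191 + 0.63Y + 1758.53
0.37Y = 1949.53, so Y = 1949.53/0.37 = 5269

Y = 5269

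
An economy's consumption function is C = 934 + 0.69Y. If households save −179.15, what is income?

Y = 2435

S = Y − C = -934 + 0.31Y
-934 + 0.31Y = -179.15, so 0.31Y = 754.85 and Y = 2435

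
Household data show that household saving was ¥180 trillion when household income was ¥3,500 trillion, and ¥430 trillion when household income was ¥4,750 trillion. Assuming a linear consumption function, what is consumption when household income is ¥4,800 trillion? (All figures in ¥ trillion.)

C = 4360

MPS = ΔS/ΔY = (430 − 180)/(4750 − 3500) = 250/1250 = 0.2
MPC = 1 − MPS = 0.8
Autonomous saving = 180 − 0.2(3500) = -520, so a = 520
C = 520 + 0.8(4800) = 520 + 3840 = 4360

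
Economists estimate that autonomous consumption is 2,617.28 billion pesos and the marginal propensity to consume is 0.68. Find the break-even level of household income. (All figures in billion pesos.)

Y = 8179

At break-even, C = Y: 2617.28 + 0.68Y = Y
0.32Y = 2617.28, so Y = 2617.28/0.32 = 8179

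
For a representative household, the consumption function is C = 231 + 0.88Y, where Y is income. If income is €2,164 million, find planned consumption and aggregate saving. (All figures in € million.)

C = 231 + 0.88(2164) = 231 + 1904.32 = 2135.32
S = Y − C = 2164 − 2135.32 = 28.68

C = 2135.32; S = 28.68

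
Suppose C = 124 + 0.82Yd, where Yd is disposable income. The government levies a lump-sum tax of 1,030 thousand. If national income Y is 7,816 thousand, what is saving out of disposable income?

Yd = Y − T = 7816 − 1030 = 6786
C = 124 + 0.82(6786) = 124 + 5564.52 = 5688.52
S = Yd − C = 6786 − 5688.52 = 1097.48

S = 1097.48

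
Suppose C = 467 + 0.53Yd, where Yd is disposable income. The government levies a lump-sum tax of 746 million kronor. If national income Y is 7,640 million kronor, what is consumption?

Yd = Y − T = 7640 − 746 = 6894
C = 467 + 0.53(6894) = 467 + 3653.82 = 4120.82

C = 4120.82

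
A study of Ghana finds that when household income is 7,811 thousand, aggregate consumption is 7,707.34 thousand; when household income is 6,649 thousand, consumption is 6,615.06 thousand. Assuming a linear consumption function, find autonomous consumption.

a = 365

MPC = ΔC/ΔY = (7707.34 − 6615.06)/(7811 − 6649) = 1092.28/1162 = 0.94
a = C − MPC·Y = 6615.06 − 0.94(6649) = 6615.06 − 6250.06 = 365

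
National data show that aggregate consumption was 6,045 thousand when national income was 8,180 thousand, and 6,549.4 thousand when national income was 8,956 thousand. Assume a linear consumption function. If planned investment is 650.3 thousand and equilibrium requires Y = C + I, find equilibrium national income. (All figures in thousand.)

MPC = (6549.4 − 6045)/(8956 − 8180) = 504.4/776 = 0.65
a = 6045 − 0.65(8180) = 728
Equilibrium: Y = 728 + 0.65Y + 650.3
0.35Y = 1378.3, so Y = 1378.3/0.35 = 3938

Y = 3938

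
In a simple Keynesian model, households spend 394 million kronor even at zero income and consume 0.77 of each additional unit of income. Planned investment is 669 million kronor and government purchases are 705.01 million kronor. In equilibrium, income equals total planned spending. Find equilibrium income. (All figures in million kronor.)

Y = 7687

Y = C + I + G = 394 + 0.77Y + 669 + 705.01
Y − 0.77Y = 1768.01
0.23Y = 1768.01, so Y = 1768.01/0.23 = 7687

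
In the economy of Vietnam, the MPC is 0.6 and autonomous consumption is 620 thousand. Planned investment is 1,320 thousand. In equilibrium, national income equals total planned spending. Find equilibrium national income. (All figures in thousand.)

Y = 4850

Y = C + I = 620 + 0.6Y + 1320
Y − 0.6Y = 1940
0.4Y = 1940, so Y = 1940/0.4 = 4850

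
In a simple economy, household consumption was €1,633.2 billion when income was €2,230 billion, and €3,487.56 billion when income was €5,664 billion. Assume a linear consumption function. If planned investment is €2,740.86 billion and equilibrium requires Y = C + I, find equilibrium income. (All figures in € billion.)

Y = 6891

MPC = (3487.56 − 1633.2)/(5664 − 2230) = 1854.36/3434 = 0.54
a = 1633.2 − 0.54(2230) = 429
Equilibrium: Y = 429 + 0.54Y + 2740.86
0.46Y = 3169.86, so Y = 3169.86/0.46 = 6891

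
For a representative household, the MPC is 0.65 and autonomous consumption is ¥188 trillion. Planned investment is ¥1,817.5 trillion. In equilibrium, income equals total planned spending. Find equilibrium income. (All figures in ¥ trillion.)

Y = C + I = 188 + 0.65Y + 1817.5
Y − 0.65Y = 2005.5
0.35Y = 2005.5, so Y = 2005.5/0.35 = 5730

Y = 5730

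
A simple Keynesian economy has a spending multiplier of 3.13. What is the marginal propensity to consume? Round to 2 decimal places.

k = 1/(1 − MPC), so 1 − MPC = 1/k = 1/3.13 = 0.3195
MPC = 1 − 0.3195 = 0.68

MPC = 0.68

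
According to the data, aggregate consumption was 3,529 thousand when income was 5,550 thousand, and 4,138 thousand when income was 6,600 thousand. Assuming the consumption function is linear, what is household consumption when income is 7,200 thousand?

C = 4486

MPC = (4138 − 3529)/(6600 − 5550) = 609/1050 = 0.58
a = 3529 − 0.58(5550) = 3529 − 3219 = 310
C = 310 + 0.58(7200) = 310 + 4176 = 4486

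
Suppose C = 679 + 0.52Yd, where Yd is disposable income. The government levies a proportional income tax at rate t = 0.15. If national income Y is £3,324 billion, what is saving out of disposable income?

S = 677.192

Yd = (1 − 0.15)(3324) = 0.85(3324) = 2825.4
C = 679 + 0.52(2825.4) = 679 + 1469.208 = 2148.208
S = Yd − C = 2825.4 − 2148.208 = 677.192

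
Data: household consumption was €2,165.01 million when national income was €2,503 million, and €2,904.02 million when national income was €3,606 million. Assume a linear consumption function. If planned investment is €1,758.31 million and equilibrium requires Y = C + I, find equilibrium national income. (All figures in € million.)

Y = 6807

MPC = (2904.02 − 2165.01)/(3606 − 2503) = 739.01/1103 = 0.67
a = 2165.01 − 0.67(2503) = 488
Equilibrium: Y = 488 + 0.67Y + 1758.31
0.33Y = 2246.31, so Y = 2246.31/0.33 = 6807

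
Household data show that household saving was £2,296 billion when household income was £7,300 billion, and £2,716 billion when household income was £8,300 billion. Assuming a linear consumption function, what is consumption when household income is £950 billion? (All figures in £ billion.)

MPS = ΔS/ΔY = (2716 − 2296)/(8300 − 7300) = 420/1000 = 0.42
MPC = 1 − MPS = 0.58
Autonomous saving = 2296 − 0.42(7300) = -770, so a = 770
C = 770 + 0.58(950) = 770 + 551 = 1321

C = 1321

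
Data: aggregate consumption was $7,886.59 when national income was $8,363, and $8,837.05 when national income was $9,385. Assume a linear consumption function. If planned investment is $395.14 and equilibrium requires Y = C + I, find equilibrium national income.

Y = 7202

MPC = (8837.05 − 7886.59)/(9385 − 8363) = 950.46/1022 = 0.93
a = 7886.59 − 0.93(8363) = 109
Equilibrium: Y = 109 + 0.93Y + 395.14
0.07Y = 504.14, so Y = 504.14/0.07 = 7202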